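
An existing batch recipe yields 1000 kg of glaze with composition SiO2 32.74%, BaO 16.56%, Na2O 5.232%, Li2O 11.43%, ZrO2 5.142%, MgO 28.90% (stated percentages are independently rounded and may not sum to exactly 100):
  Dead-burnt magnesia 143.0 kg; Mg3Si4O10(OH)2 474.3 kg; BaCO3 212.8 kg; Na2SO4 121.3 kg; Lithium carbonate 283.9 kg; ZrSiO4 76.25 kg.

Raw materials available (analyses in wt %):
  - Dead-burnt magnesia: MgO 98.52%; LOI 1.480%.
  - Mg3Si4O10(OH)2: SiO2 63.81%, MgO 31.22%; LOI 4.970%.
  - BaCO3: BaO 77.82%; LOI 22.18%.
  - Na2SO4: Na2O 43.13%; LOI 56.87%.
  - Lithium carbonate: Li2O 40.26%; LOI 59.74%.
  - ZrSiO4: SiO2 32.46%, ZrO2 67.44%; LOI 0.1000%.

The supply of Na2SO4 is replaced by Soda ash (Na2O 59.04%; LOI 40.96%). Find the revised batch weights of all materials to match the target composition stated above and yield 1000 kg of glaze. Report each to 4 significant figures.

Revised batch per 1000 kg glaze:
  Dead-burnt magnesia: 143.0 kg
  Mg3Si4O10(OH)2: 474.3 kg
  BaCO3: 212.8 kg
  Soda ash: 88.62 kg
  Lithium carbonate: 283.9 kg
  ZrSiO4: 76.25 kg
Total batch = 1279 kg; LOI loss = 278.9 kg

The intermediate values are shown rounded off to 4 significant digits alongside each step; all internal work maintains full precision at every stage; a single rounding completes every reported value; the derived quantities (LOI, six oxide percentages, the totals, the yield, glass mass) are rebuilt using the weight values per 1000 kg of glass in exact precision, as set out in problem or answer.
Oxide mass targets, per 1000 kg glaze:
  SiO2: 32.74% × 1000 = 327.4 kg
  BaO: 16.56% × 1000 = 165.6 kg
  Na2O: 5.232% × 1000 = 52.32 kg
  Li2O: 11.43% × 1000 = 114.3 kg
  ZrO2: 5.142% × 1000 = 51.42 kg
  MgO: 28.90% × 1000 = 289.0 kg
A balance pass over the oxides, using the reported weights, for the quoted basis mass (summed amounts equal target values modulo rounding of the values):
  SiO2: 474.3·0.6381 + 76.25·0.3246 = 327.4 kg (target 327.4 kg)
  BaO: 212.8·0.7782 = 165.6 kg (target 165.6 kg)
  Na2O: 88.62·0.5904 = 52.32 kg (target 52.32 kg)
  Li2O: 283.9·0.4026 = 114.3 kg (target 114.3 kg)
  ZrO2: 76.25·0.6744 = 51.42 kg (target 51.42 kg)
  MgO: 143.0·0.9852 + 474.3·0.3122 = 289.0 kg (target 289.0 kg)
Glass-mass closure: total batch − LOI = 1000 kg (oxide target masses add up to 1000 kg; basis as stated: 1000 kg — differing by rounding only).
Total batch = Σ batch = 1279 kg; LOI removed, Σ of batch·LOI: 278.9 kg; the yield ratio, glass ÷ batch: 78.19%.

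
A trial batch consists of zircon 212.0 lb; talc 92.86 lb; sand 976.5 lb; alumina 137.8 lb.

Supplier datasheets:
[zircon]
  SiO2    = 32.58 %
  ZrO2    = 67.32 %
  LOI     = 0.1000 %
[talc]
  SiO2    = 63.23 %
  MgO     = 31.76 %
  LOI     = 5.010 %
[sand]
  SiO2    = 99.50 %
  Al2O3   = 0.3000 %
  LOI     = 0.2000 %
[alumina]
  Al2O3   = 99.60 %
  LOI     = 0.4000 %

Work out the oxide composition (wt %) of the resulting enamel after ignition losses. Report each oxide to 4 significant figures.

Glass mass = 1412 lb (batch 1419 − LOI 7.368).
Composition: SiO2 77.87%, MgO 2.089%, Al2O3 9.929%, ZrO2 10.11%

Intermediates appear, rounded to 4 significant digits, between the steps — all internal work carries full float precision through every step; a single rounding completes each reported number; all derived quantities are re-derived using the weight values on 1412 lb of glass in exact precision (the four compositions, glass mass, totals, ignition loss, the yield), as quoted within problem or answer.
Per-oxide mass from batch:
  SiO2: 212.0·0.3258 + 92.86·0.6323 + 976.5·0.9950 = 1099 lb
  MgO: 92.86·0.3176 = 29.49 lb
  Al2O3: 976.5·0.003000 + 137.8·0.9960 = 140.2 lb
  ZrO2: 212.0·0.6732 = 142.7 lb
LOI: 212.0·0.001000 + 92.86·0.05010 + 976.5·0.002000 + 137.8·0.004000 = 7.368 lb
Net of LOI, the glass mass = 1419 − 7.368 = 1412 lb (matching Σ of the oxides)
percent by weight: oxide/glass ×100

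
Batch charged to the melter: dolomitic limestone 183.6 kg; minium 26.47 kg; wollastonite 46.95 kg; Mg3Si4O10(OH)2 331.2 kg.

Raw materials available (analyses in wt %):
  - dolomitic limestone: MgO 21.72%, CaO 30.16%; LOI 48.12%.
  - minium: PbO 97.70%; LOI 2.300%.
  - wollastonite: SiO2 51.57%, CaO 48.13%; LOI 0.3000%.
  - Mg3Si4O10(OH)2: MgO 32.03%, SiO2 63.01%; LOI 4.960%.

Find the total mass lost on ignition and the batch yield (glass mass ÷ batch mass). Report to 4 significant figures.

LOI loss = 105.5 kg; glass = 482.7 kg; yield = 82.06%

Working values are rounded to four significant figures when displayed. Each numeric step holds exact precision from first step to last; each reported result takes just one rounding — the derived quantities are rebuilt at full precision (four oxide percentages, the totals, ignition loss, the yield, net glass mass) from the weighed amounts for 482.7 kg of glass, as quoted within question or answer.
Material-by-material LOI:
  dolomitic limestone: 183.6 × 0.4812 = 88.35 kg
  minium: 26.47 × 0.02300 = 0.6088 kg
  wollastonite: 46.95 × 0.003000 = 0.1409 kg
  Mg3Si4O10(OH)2: 331.2 × 0.04960 = 16.43 kg
Total LOI = 105.5 kg
Glass = batch − LOI = 588.2 − 105.5 = 482.7 kg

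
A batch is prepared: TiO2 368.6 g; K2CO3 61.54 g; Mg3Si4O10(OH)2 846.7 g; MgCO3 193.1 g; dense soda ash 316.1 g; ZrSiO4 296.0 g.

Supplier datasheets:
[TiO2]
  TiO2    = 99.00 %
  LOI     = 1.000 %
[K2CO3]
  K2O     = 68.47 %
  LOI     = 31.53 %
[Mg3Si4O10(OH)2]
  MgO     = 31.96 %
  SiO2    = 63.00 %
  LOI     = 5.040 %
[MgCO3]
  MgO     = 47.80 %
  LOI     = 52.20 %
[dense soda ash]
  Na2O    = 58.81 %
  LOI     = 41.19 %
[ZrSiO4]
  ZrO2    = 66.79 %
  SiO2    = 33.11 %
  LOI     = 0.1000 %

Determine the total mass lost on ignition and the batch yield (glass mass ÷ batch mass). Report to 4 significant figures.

LOI loss = 297.1 g; glass = 1785 g; yield = 85.73%

Every computation holds full precision in every operation. The intermediate values are rounded to four significant figures when displayed. Each reported figure is rounded a single time. All derived quantities, which include net glass mass, ignition loss, six oxide percentages, the yield, the totals, are rebuilt at exact precision, as quoted within problem or answer, using the weight values on 1785 g of glass.
Loss on ignition, line by line:
  TiO2: 368.6 × 0.01000 = 3.686 g
  K2CO3: 61.54 × 0.3153 = 19.40 g
  Mg3Si4O10(OH)2: 846.7 × 0.05040 = 42.67 g
  MgCO3: 193.1 × 0.5220 = 100.8 g
  dense soda ash: 316.1 × 0.4119 = 130.2 g
  ZrSiO4: 296.0 × 0.001000 = 0.2960 g
Total LOI = 297.1 g
Glass = batch − LOI = 2082 − 297.1 = 1785 g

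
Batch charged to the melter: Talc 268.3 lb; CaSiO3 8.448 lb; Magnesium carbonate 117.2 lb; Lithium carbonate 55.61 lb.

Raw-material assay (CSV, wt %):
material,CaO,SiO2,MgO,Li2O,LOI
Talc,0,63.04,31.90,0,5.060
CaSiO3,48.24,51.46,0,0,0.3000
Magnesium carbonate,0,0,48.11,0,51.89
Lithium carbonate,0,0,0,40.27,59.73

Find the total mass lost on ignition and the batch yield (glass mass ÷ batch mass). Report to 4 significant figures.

All arithmetic maintains full precision at every stage — the intermediate values are displayed (rounded to four significant digits) at each printed step — a single rounding completes each reported value — the derived quantities (the yield, glass mass, the four compositions, the totals, ignition loss) are carried starting from the weights at 341.9 lb of glass in full precision exactly as printed in the problem or the answer.
Ignition loss by material:
  Talc: 268.3 × 0.05060 = 13.58 lb
  CaSiO3: 8.448 × 0.003000 = 0.02534 lb
  Magnesium carbonate: 117.2 × 0.5189 = 60.82 lb
  Lithium carbonate: 55.61 × 0.5973 = 33.22 lb
Total LOI = 107.6 lb
Glass = batch − LOI = 449.6 − 107.6 = 341.9 lb

LOI loss = 107.6 lb; glass = 341.9 lb; yield = 76.06%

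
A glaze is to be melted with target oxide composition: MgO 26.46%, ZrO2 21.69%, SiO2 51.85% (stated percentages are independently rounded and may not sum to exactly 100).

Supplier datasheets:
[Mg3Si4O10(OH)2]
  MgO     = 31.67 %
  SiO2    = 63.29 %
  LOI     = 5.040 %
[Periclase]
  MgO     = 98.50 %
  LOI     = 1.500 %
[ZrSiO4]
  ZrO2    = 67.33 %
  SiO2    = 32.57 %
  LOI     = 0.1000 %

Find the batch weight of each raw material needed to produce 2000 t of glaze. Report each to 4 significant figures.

Batch per 2000 t glaze:
  Mg3Si4O10(OH)2: 1307 t
  Periclase: 117.1 t
  ZrSiO4: 644.3 t
Total batch = 2068 t; LOI loss = 68.27 t; yield = 96.70%

Every computation carries full float precision at all times — in-progress results appear, with 4-significant-digit rounding, alongside each step; a single rounding yields every reported result; the derived quantities, including ignition loss, totals, the yield, three oxide percentages, net glass mass, are rebuilt using the weight values on 2000 t of glass in exact precision, as written in question or answer.
Oxide mass targets, per 2000 t glaze:
  MgO: 26.46% × 2000 = 529.2 t
  ZrO2: 21.69% × 2000 = 433.8 t
  SiO2: 51.85% × 2000 = 1037 t
Verifying the oxide balance working from each reported weight, on the stated basis (sum by sum, the targets are met within answer rounding):
  MgO: 1307·0.3167 + 117.1·0.9850 = 529.3 t (target 529.2 t)
  ZrO2: 644.3·0.6733 = 433.8 t (target 433.8 t)
  SiO2: 1307·0.6329 + 644.3·0.3257 = 1037 t (target 1037 t)
Glass-mass closure: Σ batch − LOI loss = 2000 t (the targets, summed, come to 2000 t; stated basis 2000 t — deltas are rounding alone).
Batch total: Σ batch = 2068 t; Σ batch·LOI gives LOI loss = 68.27 t; yield = glass ÷ total batch = 96.70%.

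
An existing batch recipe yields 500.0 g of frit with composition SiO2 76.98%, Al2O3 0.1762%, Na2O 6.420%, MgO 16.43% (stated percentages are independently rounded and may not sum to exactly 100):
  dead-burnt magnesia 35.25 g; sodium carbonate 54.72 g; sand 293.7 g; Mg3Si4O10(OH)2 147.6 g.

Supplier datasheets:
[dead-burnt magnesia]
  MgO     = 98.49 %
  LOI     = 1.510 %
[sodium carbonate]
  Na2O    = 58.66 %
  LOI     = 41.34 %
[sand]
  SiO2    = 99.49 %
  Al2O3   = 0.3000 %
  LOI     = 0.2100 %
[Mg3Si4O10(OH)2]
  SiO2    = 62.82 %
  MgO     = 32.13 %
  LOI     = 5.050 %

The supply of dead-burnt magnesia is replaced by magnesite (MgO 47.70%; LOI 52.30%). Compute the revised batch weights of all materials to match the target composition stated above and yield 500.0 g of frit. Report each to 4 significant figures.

The whole derivation maintains full float precision at all times — in-progress results are shown, with 4-significant-digit rounding, in the printout. Every reported value undergoes a single rounding. Derived quantities, which include the yield, totals, net glass mass, the four compositions, LOI, are re-derived in full float precision, as written in question or answer, starting from the weights for 500.0 g of glass.
Oxide-by-oxide targets in 500.0 g frit:
  SiO2: 76.98% × 500.0 = 384.9 g
  Al2O3: 0.1762% × 500.0 = 0.8810 g
  Na2O: 6.420% × 500.0 = 32.10 g
  MgO: 16.43% × 500.0 = 82.15 g
Oxide-by-oxide audit given the weights on record, per the basis as stated (oxide sums agree with the targets exact up to rounding of places):
  SiO2: 293.7·0.9949 + 147.6·0.6282 = 384.9 g (target 384.9 g)
  Al2O3: 293.7·0.003000 = 0.8811 g (target 0.8810 g)
  Na2O: 54.72·0.5866 = 32.10 g (target 32.10 g)
  MgO: 72.79·0.4770 + 147.6·0.3213 = 82.14 g (target 82.15 g)
Auditing the glass mass value: whole batch net of LOI = 500.0 g (per-oxide target masses sum to 500.0 g; basis as stated: 500.0 g — rounding explains the deltas).
Total batch = Σ batch = 568.8 g; Σ batch·LOI gives LOI loss = 68.76 g; yield = glass ÷ total batch = 87.91%.

Revised batch per 500.0 g frit:
  magnesite: 72.79 g
  sodium carbonate: 54.72 g
  sand: 293.7 g
  Mg3Si4O10(OH)2: 147.6 g
Total batch = 568.8 g; LOI loss = 68.76 g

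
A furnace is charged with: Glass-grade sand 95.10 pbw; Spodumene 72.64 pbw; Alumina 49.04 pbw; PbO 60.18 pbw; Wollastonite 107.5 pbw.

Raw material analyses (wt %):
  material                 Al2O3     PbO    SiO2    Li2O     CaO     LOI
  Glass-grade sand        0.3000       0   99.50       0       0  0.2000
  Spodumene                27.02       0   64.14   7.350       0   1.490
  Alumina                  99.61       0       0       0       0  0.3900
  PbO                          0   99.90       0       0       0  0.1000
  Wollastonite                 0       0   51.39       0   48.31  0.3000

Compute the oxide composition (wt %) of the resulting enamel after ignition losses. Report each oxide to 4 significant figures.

In-progress results appear, with 4-significant-figure rounding, alongside each step — every computation carries full float precision in every operation. Each reported number carries a single rounding — derived quantities (yield, net glass mass, five oxide percentages, totals, ignition loss) are recomputed from the weighed amounts on 382.6 pbw of glass in full float precision precisely as stated by either problem or answer.
Delivered oxide masses:
  Al2O3: 95.10·0.003000 + 72.64·0.2702 + 49.04·0.9961 = 68.76 pbw
  PbO: 60.18·0.9990 = 60.12 pbw
  SiO2: 95.10·0.9950 + 72.64·0.6414 + 107.5·0.5139 = 196.5 pbw
  Li2O: 72.64·0.07350 = 5.339 pbw
  CaO: 107.5·0.4831 = 51.93 pbw
LOI: 95.10·0.002000 + 72.64·0.01490 + 49.04·0.003900 + 60.18·0.001000 + 107.5·0.003000 = 1.846 pbw
Glass mass = batch − LOI = 384.5 − 1.846 = 382.6 pbw (the oxide masses sum to this)
percent share: oxide ÷ glass, ×100

Glass mass = 382.6 pbw (batch 384.5 − LOI 1.846).
Composition: Al2O3 17.97%, PbO 15.71%, SiO2 51.35%, Li2O 1.395%, CaO 13.57%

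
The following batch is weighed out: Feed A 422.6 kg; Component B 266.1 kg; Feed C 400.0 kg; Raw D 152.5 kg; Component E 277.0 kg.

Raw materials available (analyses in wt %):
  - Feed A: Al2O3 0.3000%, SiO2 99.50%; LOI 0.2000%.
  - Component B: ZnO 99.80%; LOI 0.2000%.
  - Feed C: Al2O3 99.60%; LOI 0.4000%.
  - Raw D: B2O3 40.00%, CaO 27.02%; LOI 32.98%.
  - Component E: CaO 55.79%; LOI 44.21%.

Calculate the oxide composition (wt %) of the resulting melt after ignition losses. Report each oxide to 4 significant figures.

Glass mass = 1342 kg (batch 1518 − LOI 175.7).
Composition: ZnO 19.78%, Al2O3 29.77%, SiO2 31.32%, B2O3 4.544%, CaO 14.58%

Values along the way are printed with 4-significant-digit rounding across the worked steps — each numeric step keeps exact precision end to end — every reported value undergoes a single rounding; all derived quantities, which include yield, five oxide percentages, the totals, LOI, glass mass, are re-derived at full precision, as written in problem or answer, from the batch weights at 1342 kg of glass.
Delivered oxide masses:
  ZnO: 266.1·0.9980 = 265.6 kg
  Al2O3: 422.6·0.003000 + 400.0·0.9960 = 399.7 kg
  SiO2: 422.6·0.9950 = 420.5 kg
  B2O3: 152.5·0.4000 = 61.00 kg
  CaO: 152.5·0.2702 + 277.0·0.5579 = 195.7 kg
LOI: 422.6·0.002000 + 266.1·0.002000 + 400.0·0.004000 + 152.5·0.3298 + 277.0·0.4421 = 175.7 kg
Net of LOI, the glass mass = 1518 − 175.7 = 1342 kg (consistent with Σ oxide mass)
percent by weight: oxide/glass ×100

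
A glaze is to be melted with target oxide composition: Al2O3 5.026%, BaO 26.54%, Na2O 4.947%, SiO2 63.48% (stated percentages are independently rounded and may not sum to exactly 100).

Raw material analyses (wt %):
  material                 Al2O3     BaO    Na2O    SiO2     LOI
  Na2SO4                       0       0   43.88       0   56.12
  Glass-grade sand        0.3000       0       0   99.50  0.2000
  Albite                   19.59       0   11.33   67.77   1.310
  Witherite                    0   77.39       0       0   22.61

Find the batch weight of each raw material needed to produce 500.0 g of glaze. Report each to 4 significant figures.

Batch per 500.0 g glaze:
  Na2SO4: 24.17 g
  Glass-grade sand: 234.1 g
  Albite: 124.7 g
  Witherite: 171.5 g
Total batch = 554.5 g; LOI loss = 54.44 g; yield = 90.18%

Intermediates are displayed, with 4-significant-figure rounding, when written out. Exact precision is kept at all times; a single rounding produces each reported result — the derived quantities, which include the four compositions, the yield, totals, LOI, glass mass, are carried at full precision, as written in either problem or answer, from the batch weights on 500.0 g of glass.
Target masses of each oxide per 500.0 g glaze:
  Al2O3: 5.026% × 500.0 = 25.13 g
  BaO: 26.54% × 500.0 = 132.7 g
  Na2O: 4.947% × 500.0 = 24.74 g
  SiO2: 63.48% × 500.0 = 317.4 g
A balance pass over the oxides, applying the batch weights above, under the basis named above (target by target, the sums agree within answer rounding):
  Al2O3: 234.1·0.003000 + 124.7·0.1959 = 25.13 g (target 25.13 g)
  BaO: 171.5·0.7739 = 132.7 g (target 132.7 g)
  Na2O: 24.17·0.4388 + 124.7·0.1133 = 24.73 g (target 24.74 g)
  SiO2: 234.1·0.9950 + 124.7·0.6777 = 317.4 g (target 317.4 g)
Auditing the glass mass value: total batch − LOI = 500.0 g (per-oxide target masses sum to 500.0 g; the stated basis being 500.0 g — deltas are rounding alone).
Summing the batch: Σ batch = 554.5 g; loss to ignition Σ batch·LOI = 54.44 g; yield = glass ÷ total batch = 90.18%.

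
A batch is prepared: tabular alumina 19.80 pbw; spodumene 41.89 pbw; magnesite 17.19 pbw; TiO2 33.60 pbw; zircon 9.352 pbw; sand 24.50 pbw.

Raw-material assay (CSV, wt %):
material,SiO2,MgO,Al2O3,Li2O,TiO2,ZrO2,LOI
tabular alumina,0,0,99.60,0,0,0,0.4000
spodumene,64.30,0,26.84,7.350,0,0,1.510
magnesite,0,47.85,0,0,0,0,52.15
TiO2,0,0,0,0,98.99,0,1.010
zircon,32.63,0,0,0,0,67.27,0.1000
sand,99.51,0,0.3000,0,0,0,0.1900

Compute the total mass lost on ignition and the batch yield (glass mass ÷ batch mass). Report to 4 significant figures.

LOI loss = 10.07 pbw; glass = 136.3 pbw; yield = 93.12%

Working values appear rounded off to 4 significant figures across the worked steps; all internal work runs at full precision at every stage; exactly one rounding lands on each reported result — all derived quantities (totals, the yield, glass mass, LOI, six oxide percentages) are re-derived from the batch weights per 136.3 pbw of glass at full float precision, as they appear in the problem or the answer.
Per-material ignition loss:
  tabular alumina: 19.80 × 0.004000 = 0.07920 pbw
  spodumene: 41.89 × 0.01510 = 0.6325 pbw
  magnesite: 17.19 × 0.5215 = 8.965 pbw
  TiO2: 33.60 × 0.01010 = 0.3394 pbw
  zircon: 9.352 × 0.001000 = 0.009352 pbw
  sand: 24.50 × 0.001900 = 0.04655 pbw
Total LOI = 10.07 pbw
Glass = batch − LOI = 146.3 − 10.07 = 136.3 pbw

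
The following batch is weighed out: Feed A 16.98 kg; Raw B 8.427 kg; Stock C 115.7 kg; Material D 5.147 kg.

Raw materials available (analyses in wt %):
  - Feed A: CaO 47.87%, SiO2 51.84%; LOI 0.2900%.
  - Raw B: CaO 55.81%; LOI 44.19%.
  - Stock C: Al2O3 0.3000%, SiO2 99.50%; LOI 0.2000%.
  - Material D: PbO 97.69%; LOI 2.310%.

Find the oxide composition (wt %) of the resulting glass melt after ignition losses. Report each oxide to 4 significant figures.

Each numeric step maintains exact precision all the way through — values along the way are printed rounded to four significant figures in the working. Every reported result is rounded exactly once; derived quantities are recomputed from the weighed amounts at 142.1 kg of glass in full precision (totals, the four compositions, ignition loss, the yield, glass mass) as set out in the problem or the answer.
Mass of each oxide from the mix:
  Al2O3: 115.7·0.003000 = 0.3471 kg
  CaO: 16.98·0.4787 + 8.427·0.5581 = 12.83 kg
  SiO2: 16.98·0.5184 + 115.7·0.9950 = 123.9 kg
  PbO: 5.147·0.9769 = 5.028 kg
LOI: 16.98·0.002900 + 8.427·0.4419 + 115.7·0.002000 + 5.147·0.02310 = 4.123 kg
Glass = total batch minus LOI = 146.3 − 4.123 = 142.1 kg (= Σ oxide masses)
percent by weight: oxide/glass ×100

Glass mass = 142.1 kg (batch 146.3 − LOI 4.123).
Composition: Al2O3 0.2442%, CaO 9.028%, SiO2 87.19%, PbO 3.538%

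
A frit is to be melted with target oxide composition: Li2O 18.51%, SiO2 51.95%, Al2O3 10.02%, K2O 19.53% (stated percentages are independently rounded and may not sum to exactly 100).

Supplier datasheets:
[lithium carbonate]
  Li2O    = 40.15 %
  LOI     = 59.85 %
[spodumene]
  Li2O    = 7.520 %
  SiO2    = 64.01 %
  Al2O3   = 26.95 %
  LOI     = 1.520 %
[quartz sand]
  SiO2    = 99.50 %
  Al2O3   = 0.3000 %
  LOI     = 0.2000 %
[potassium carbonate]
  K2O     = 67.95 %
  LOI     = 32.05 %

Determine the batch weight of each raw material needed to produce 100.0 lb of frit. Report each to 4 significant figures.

Full float precision is held in every operation; values along the way are printed rounded off to 4 significant digits in the printout — each reported figure sees exactly one rounding; derived quantities are rebuilt in full float precision (the totals, the four compositions, net glass mass, yield, ignition loss) from the batch weights on 100.0 lb of glass exactly as shown in the problem or the answer.
Target oxide masses per 100.0 lb frit:
  Li2O: 18.51% × 100.0 = 18.51 lb
  SiO2: 51.95% × 100.0 = 51.95 lb
  Al2O3: 10.02% × 100.0 = 10.02 lb
  K2O: 19.53% × 100.0 = 19.53 lb
Per-oxide balance check from the weights as reported, for the quoted basis mass (every target is met by its sum up to rounding of the answer):
  Li2O: 39.20·0.4015 + 36.86·0.07520 = 18.51 lb (target 18.51 lb)
  SiO2: 36.86·0.6401 + 28.50·0.9950 = 51.95 lb (target 51.95 lb)
  Al2O3: 36.86·0.2695 + 28.50·0.003000 = 10.02 lb (target 10.02 lb)
  K2O: 28.74·0.6795 = 19.53 lb (target 19.53 lb)
Consistency of the glass mass: batch total minus LOI = 100.0 lb (per-oxide target masses sum to 100.0 lb; against the stated basis, 100.0 lb — deltas are rounding alone).
Total batch = Σ batch = 133.3 lb; the LOI term Σ batch·LOI equals 33.29 lb; as yield: glass ÷ batch → 75.03%.

Batch per 100.0 lb frit:
  lithium carbonate: 39.20 lb
  spodumene: 36.86 lb
  quartz sand: 28.50 lb
  potassium carbonate: 28.74 lb
Total batch = 133.3 lb; LOI loss = 33.29 lb; yield = 75.03%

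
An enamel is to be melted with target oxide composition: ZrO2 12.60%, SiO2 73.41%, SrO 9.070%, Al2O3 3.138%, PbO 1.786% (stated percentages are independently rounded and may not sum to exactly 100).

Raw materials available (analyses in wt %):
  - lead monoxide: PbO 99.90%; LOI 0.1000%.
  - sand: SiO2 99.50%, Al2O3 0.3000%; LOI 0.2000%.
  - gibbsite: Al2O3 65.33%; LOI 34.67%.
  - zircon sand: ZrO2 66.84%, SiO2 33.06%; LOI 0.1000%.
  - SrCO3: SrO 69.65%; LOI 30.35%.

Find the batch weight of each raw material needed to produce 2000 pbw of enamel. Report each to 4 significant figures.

Batch per 2000 pbw enamel:
  lead monoxide: 35.76 pbw
  sand: 1350 pbw
  gibbsite: 89.87 pbw
  zircon sand: 377.0 pbw
  SrCO3: 260.4 pbw
Total batch = 2113 pbw; LOI loss = 113.3 pbw; yield = 94.64%

The intermediate values are printed (rounded to 4 significant figures) in the printout; the whole derivation keeps full float precision through the solve — a single rounding finalizes every reported result. All derived quantities are carried starting from the weights per 2000 pbw of glass in full precision (LOI, the five compositions, glass mass, the totals, yield), as quoted within question or answer.
Oxide-by-oxide targets in 2000 pbw enamel:
  ZrO2: 12.60% × 2000 = 252.0 pbw
  SiO2: 73.41% × 2000 = 1468 pbw
  SrO: 9.070% × 2000 = 181.4 pbw
  Al2O3: 3.138% × 2000 = 62.76 pbw
  PbO: 1.786% × 2000 = 35.72 pbw
Balance tally, oxide-wise, on the weights just shown, per the basis as stated (summed amounts equal target values within answer rounding):
  ZrO2: 377.0·0.6684 = 252.0 pbw (target 252.0 pbw)
  SiO2: 1350·0.9950 + 377.0·0.3306 = 1468 pbw (target 1468 pbw)
  SrO: 260.4·0.6965 = 181.4 pbw (target 181.4 pbw)
  Al2O3: 1350·0.003000 + 89.87·0.6533 = 62.76 pbw (target 62.76 pbw)
  PbO: 35.76·0.9990 = 35.72 pbw (target 35.72 pbw)
Glass-mass closure: batch total minus LOI = 2000 pbw (the targets, summed, come to 2000 pbw; stated basis 2000 pbw — differing by rounding only).
Summing the batch: Σ batch = 2113 pbw; loss to ignition Σ batch·LOI = 113.3 pbw; yield = glass ÷ total batch = 94.64%.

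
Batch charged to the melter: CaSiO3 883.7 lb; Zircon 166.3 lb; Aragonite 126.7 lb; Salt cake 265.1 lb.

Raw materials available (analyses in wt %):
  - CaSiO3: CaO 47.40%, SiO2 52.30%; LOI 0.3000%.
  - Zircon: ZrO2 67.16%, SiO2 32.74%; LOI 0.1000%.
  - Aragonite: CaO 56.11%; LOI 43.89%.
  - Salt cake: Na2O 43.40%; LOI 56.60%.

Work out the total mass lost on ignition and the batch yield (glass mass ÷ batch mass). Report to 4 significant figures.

LOI loss = 208.5 lb; glass = 1233 lb; yield = 85.54%

All arithmetic maintains full float precision through the solve — in-progress results appear, with 4-significant-figure rounding, across the worked steps. Every reported result sees exactly one rounding; all derived quantities are rebuilt from the weighed amounts for 1233 lb of glass at full float precision (the yield, totals, ignition loss, glass mass, the four compositions) exactly as shown in the problem or the answer.
LOI of each material in turn:
  CaSiO3: 883.7 × 0.003000 = 2.651 lb
  Zircon: 166.3 × 0.001000 = 0.1663 lb
  Aragonite: 126.7 × 0.4389 = 55.61 lb
  Salt cake: 265.1 × 0.5660 = 150.0 lb
Total LOI = 208.5 lb
Glass = batch − LOI = 1442 − 208.5 = 1233 lb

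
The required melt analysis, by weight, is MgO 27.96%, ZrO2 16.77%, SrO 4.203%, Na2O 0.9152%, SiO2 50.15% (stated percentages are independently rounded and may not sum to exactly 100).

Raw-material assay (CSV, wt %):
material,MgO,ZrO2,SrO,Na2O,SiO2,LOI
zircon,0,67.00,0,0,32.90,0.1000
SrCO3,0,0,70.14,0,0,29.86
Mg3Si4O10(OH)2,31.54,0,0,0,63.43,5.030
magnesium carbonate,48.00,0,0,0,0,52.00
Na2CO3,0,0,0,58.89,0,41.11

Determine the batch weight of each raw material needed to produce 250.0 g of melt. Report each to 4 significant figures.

The intermediate values are displayed, rounded to four significant figures, in the working — every computation holds full float precision throughout. Exactly one rounding lands on every reported number. Derived quantities are recomputed from the batch weights for 250.0 g of glass at full float precision (glass mass, the totals, the yield, ignition loss, the five compositions), precisely as stated by question or answer.
Target masses of each oxide per 250.0 g melt:
  MgO: 27.96% × 250.0 = 69.90 g
  ZrO2: 16.77% × 250.0 = 41.92 g
  SrO: 4.203% × 250.0 = 10.51 g
  Na2O: 0.9152% × 250.0 = 2.288 g
  SiO2: 50.15% × 250.0 = 125.4 g
Balance tally, oxide-wise, working from each reported weight, at the basis given (target by target, the sums agree within answer rounding):
  MgO: 165.2·0.3154 + 37.07·0.4800 = 69.90 g (target 69.90 g)
  ZrO2: 62.57·0.6700 = 41.92 g (target 41.92 g)
  SrO: 14.98·0.7014 = 10.51 g (target 10.51 g)
  Na2O: 3.885·0.5889 = 2.288 g (target 2.288 g)
  SiO2: 62.57·0.3290 + 165.2·0.6343 = 125.4 g (target 125.4 g)
The glass-mass cross-check: net batch after ignition = 250.0 g (the Σ of target masses is 250.0 g; basis as stated: 250.0 g — a pure rounding effect).
Batch grand total — Σ batch = 283.7 g; the LOI term Σ batch·LOI equals 33.72 g; yield: glass divided by total = 88.11%.

Batch per 250.0 g melt:
  zircon: 62.57 g
  SrCO3: 14.98 g
  Mg3Si4O10(OH)2: 165.2 g
  magnesium carbonate: 37.07 g
  Na2CO3: 3.885 g
Total batch = 283.7 g; LOI loss = 33.72 g; yield = 88.11%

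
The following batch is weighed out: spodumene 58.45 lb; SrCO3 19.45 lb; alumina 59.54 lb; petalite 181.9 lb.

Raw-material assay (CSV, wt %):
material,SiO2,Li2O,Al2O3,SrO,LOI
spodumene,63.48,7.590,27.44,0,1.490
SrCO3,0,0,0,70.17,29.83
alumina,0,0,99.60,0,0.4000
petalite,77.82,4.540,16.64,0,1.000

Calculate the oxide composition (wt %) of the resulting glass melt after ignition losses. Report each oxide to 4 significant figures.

Glass mass = 310.6 lb (batch 319.3 − LOI 8.730).
Composition: SiO2 57.52%, Li2O 4.087%, Al2O3 34.00%, SrO 4.394%

The whole derivation runs at full precision in all steps; mid-chain values are shown rounded to four significant digits across the worked steps. Exactly one rounding lands on every reported result. All derived quantities are recomputed using the weight values on 310.6 lb of glass at full precision (the four compositions, yield, ignition loss, glass mass, the totals) precisely as stated by the problem or answer text.
Per-oxide mass from batch:
  SiO2: 58.45·0.6348 + 181.9·0.7782 = 178.7 lb
  Li2O: 58.45·0.07590 + 181.9·0.04540 = 12.69 lb
  Al2O3: 58.45·0.2744 + 59.54·0.9960 + 181.9·0.1664 = 105.6 lb
  SrO: 19.45·0.7017 = 13.65 lb
LOI: 58.45·0.01490 + 19.45·0.2983 + 59.54·0.004000 + 181.9·0.01000 = 8.730 lb
Resulting glass, batch − LOI: 319.3 − 8.730 = 310.6 lb (consistent with Σ oxide mass)
wt % = oxide mass / glass mass × 100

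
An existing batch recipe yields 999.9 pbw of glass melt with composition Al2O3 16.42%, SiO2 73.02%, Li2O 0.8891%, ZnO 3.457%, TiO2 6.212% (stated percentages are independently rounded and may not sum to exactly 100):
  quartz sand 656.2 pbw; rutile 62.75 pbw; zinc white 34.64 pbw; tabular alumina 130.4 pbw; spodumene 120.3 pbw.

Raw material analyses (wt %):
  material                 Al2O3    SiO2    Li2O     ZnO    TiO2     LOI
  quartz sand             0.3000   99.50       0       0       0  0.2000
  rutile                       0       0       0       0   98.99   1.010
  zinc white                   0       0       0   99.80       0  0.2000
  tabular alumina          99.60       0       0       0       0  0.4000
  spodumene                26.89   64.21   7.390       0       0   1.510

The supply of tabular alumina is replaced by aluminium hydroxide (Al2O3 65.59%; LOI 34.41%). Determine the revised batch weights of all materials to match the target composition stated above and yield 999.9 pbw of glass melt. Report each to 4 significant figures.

Revised batch per 999.9 pbw glass melt:
  quartz sand: 656.2 pbw
  rutile: 62.75 pbw
  zinc white: 34.64 pbw
  aluminium hydroxide: 198.0 pbw
  spodumene: 120.3 pbw
Total batch = 1072 pbw; LOI loss = 71.96 pbw

All internal work maintains full float precision in all steps — values along the way appear (rounded to 4 significant digits) in the working; each reported number sees exactly one rounding; the derived quantities (yield, ignition loss, the five compositions, totals, net glass mass) are carried at full float precision using the weight values for 999.9 pbw of glass precisely as stated by the problem or answer text.
Target oxide masses per 999.9 pbw glass melt:
  Al2O3: 16.42% × 999.9 = 164.2 pbw
  SiO2: 73.02% × 999.9 = 730.1 pbw
  Li2O: 0.8891% × 999.9 = 8.890 pbw
  ZnO: 3.457% × 999.9 = 34.57 pbw
  TiO2: 6.212% × 999.9 = 62.11 pbw
Checking each oxide sum applying the batch weights above, at the basis given (sums match the target masses net of answer rounding effects):
  Al2O3: 656.2·0.003000 + 198.0·0.6559 + 120.3·0.2689 = 164.2 pbw (target 164.2 pbw)
  SiO2: 656.2·0.9950 + 120.3·0.6421 = 730.2 pbw (target 730.1 pbw)
  Li2O: 120.3·0.07390 = 8.890 pbw (target 8.890 pbw)
  ZnO: 34.64·0.9980 = 34.57 pbw (target 34.57 pbw)
  TiO2: 62.75·0.9899 = 62.12 pbw (target 62.11 pbw)
The glass-mass cross-check: batch total minus LOI = 999.9 pbw (the Σ of target masses is 999.9 pbw; versus the stated basis of 999.9 pbw — deltas are rounding alone).
Batch grand total — Σ batch = 1072 pbw; LOI loss = Σ batch·LOI = 71.96 pbw; glass ÷ batch gives a yield of 93.29%.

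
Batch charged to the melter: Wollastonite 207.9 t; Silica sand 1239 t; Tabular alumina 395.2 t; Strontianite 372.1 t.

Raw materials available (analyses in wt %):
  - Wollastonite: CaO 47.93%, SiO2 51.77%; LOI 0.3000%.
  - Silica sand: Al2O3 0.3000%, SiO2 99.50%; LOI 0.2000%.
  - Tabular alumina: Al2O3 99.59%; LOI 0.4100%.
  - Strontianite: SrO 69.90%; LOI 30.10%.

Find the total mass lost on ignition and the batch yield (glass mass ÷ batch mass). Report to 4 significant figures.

LOI loss = 116.7 t; glass = 2097 t; yield = 94.73%

The whole derivation runs at exact precision in every operation. In-progress results appear, rounded to four significant digits, in the working. A single rounding yields every reported number — all derived quantities, which include LOI, the four compositions, the totals, net glass mass, yield, are computed in full float precision, as quoted within the problem or answer text, starting from the weights at 2097 t of glass.
Loss on ignition, line by line:
  Wollastonite: 207.9 × 0.003000 = 0.6237 t
  Silica sand: 1239 × 0.002000 = 2.478 t
  Tabular alumina: 395.2 × 0.004100 = 1.620 t
  Strontianite: 372.1 × 0.3010 = 112.0 t
Total LOI = 116.7 t
Glass = batch − LOI = 2214 − 116.7 = 2097 t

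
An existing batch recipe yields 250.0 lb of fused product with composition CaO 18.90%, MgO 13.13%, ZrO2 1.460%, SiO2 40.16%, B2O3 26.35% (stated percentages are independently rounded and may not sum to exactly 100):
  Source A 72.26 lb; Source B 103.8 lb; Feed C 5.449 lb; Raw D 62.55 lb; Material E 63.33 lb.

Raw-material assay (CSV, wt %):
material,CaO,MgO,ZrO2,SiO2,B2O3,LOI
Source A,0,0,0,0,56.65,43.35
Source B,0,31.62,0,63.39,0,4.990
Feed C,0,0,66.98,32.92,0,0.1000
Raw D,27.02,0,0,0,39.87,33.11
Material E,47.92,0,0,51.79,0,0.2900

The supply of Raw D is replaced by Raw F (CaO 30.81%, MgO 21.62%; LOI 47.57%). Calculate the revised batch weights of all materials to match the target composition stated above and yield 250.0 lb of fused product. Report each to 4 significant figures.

The intermediate values are displayed, rounded to four significant digits, between the steps — all arithmetic carries exact precision through the solve. Exactly one rounding is applied to each reported result — the derived quantities (LOI, totals, yield, the five compositions, glass mass) are rebuilt at full precision from the weighed amounts on 250.0 lb of glass, exactly as shown in problem or answer.
Per-oxide target masses for 250.0 lb fused product:
  CaO: 18.90% × 250.0 = 47.25 lb
  MgO: 13.13% × 250.0 = 32.83 lb
  ZrO2: 1.460% × 250.0 = 3.650 lb
  SiO2: 40.16% × 250.0 = 100.4 lb
  B2O3: 26.35% × 250.0 = 65.88 lb
Mass-balance tally per oxide using the reported weights, under the basis named above (each sum matches its target mass modulo rounding of the values):
  CaO: 23.83·0.3081 + 83.28·0.4792 = 47.25 lb (target 47.25 lb)
  MgO: 87.52·0.3162 + 23.83·0.2162 = 32.83 lb (target 32.83 lb)
  ZrO2: 5.449·0.6698 = 3.650 lb (target 3.650 lb)
  SiO2: 87.52·0.6339 + 5.449·0.3292 + 83.28·0.5179 = 100.4 lb (target 100.4 lb)
  B2O3: 116.3·0.5665 = 65.88 lb (target 65.88 lb)
Glass-mass closure: net batch after ignition = 250.0 lb (targets for the oxides total 250.0 lb; basis as stated: 250.0 lb — differing by rounding only).
Adding the batch up: Σ batch = 316.4 lb; LOI removed, Σ of batch·LOI: 66.37 lb; yield = glass ÷ total batch = 79.02%.

Revised batch per 250.0 lb fused product:
  Source A: 116.3 lb
  Source B: 87.52 lb
  Feed C: 5.449 lb
  Raw F: 23.83 lb
  Material E: 83.28 lb
Total batch = 316.4 lb; LOI loss = 66.37 lb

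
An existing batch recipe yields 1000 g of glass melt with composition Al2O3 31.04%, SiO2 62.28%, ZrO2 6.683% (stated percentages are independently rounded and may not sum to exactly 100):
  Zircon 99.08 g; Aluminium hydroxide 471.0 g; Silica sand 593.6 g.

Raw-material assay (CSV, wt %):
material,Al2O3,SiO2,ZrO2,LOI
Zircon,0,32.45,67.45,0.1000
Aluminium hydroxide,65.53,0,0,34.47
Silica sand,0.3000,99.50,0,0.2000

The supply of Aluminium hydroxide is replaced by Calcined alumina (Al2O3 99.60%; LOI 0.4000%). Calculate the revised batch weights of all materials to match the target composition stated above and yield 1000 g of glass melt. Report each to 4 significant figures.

Mid-chain values are displayed (rounded to 4 significant figures) at each printed step; all arithmetic carries full precision from start to finish — each reported figure carries a single rounding — the derived quantities (net glass mass, yield, totals, LOI, three oxide percentages) are recomputed starting from the weights at 1000 g of glass in full float precision, exactly as shown in the question or the answer.
Per-oxide target masses for 1000 g glass melt:
  Al2O3: 31.04% × 1000 = 310.4 g
  SiO2: 62.28% × 1000 = 622.8 g
  ZrO2: 6.683% × 1000 = 66.83 g
Balance tally, oxide-wise, per the reported batch figures, against the basis in use (delivered sums recover each target modulo rounding of the values):
  Al2O3: 309.9·0.9960 + 593.6·0.003000 = 310.4 g (target 310.4 g)
  SiO2: 99.08·0.3245 + 593.6·0.9950 = 622.8 g (target 622.8 g)
  ZrO2: 99.08·0.6745 = 66.83 g (target 66.83 g)
Mass balance on the glass: whole batch net of LOI = 1000 g (the Σ of target masses is 1000 g; stated basis 1000 g — differing by rounding only).
Batch total: Σ batch = 1003 g; the LOI term Σ batch·LOI equals 2.526 g; yield: glass divided by total = 99.75%.

Revised batch per 1000 g glass melt:
  Zircon: 99.08 g
  Calcined alumina: 309.9 g
  Silica sand: 593.6 g
Total batch = 1003 g; LOI loss = 2.526 g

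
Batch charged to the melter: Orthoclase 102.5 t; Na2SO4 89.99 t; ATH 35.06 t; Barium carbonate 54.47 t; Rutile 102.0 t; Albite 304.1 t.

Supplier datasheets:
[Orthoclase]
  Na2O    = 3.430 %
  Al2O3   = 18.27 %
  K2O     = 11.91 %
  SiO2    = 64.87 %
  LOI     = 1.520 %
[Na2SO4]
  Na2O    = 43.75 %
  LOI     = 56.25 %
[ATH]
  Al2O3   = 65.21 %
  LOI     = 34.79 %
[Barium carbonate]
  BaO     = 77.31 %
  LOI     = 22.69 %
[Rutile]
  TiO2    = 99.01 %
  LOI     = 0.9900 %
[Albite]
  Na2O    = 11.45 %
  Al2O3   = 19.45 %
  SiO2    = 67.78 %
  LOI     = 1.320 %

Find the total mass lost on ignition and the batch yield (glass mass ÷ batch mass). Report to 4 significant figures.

The intermediate values are shown with 4-significant-figure rounding at each printed step — all arithmetic runs at full precision at every stage — a single rounding produces every reported result — derived quantities are re-derived in full float precision (six oxide percentages, totals, ignition loss, yield, glass mass) from the batch weights for 606.4 t of glass, as written in problem or answer.
Ignition loss by material:
  Orthoclase: 102.5 × 0.01520 = 1.558 t
  Na2SO4: 89.99 × 0.5625 = 50.62 t
  ATH: 35.06 × 0.3479 = 12.20 t
  Barium carbonate: 54.47 × 0.2269 = 12.36 t
  Rutile: 102.0 × 0.009900 = 1.010 t
  Albite: 304.1 × 0.01320 = 4.014 t
Total LOI = 81.76 t
Glass = batch − LOI = 688.1 − 81.76 = 606.4 t

LOI loss = 81.76 t; glass = 606.4 t; yield = 88.12%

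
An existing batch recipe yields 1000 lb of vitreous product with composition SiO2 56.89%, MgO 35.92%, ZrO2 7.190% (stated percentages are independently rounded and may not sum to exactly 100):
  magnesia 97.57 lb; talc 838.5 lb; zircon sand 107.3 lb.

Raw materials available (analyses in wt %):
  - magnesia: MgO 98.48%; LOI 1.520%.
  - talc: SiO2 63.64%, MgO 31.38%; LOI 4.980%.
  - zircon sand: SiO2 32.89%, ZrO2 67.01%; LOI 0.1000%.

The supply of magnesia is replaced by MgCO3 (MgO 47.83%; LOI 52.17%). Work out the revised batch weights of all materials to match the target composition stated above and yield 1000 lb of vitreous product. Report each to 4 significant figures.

Values along the way appear, rounded to four significant digits, as written — all arithmetic keeps full precision all the way through. Exactly one rounding lands on each reported figure; the derived quantities, including net glass mass, yield, LOI, three oxide percentages, the totals, are carried from the batch weights on 1000 lb of glass at full float precision precisely as stated by question or answer.
The oxide mass targets at 1000 lb vitreous product:
  SiO2: 56.89% × 1000 = 568.9 lb
  MgO: 35.92% × 1000 = 359.2 lb
  ZrO2: 7.190% × 1000 = 71.90 lb
Checking each oxide sum applying the batch weights above, relative to the basis at hand (sum by sum, the targets are met within answer rounding):
  SiO2: 838.5·0.6364 + 107.3·0.3289 = 568.9 lb (target 568.9 lb)
  MgO: 200.9·0.4783 + 838.5·0.3138 = 359.2 lb (target 359.2 lb)
  ZrO2: 107.3·0.6701 = 71.90 lb (target 71.90 lb)
Glass-mass sanity pass: total batch − LOI = 1000 lb (targets for the oxides total 1000 lb; with the basis standing at 1000 lb — rounding explains the deltas).
Adding the batch up: Σ batch = 1147 lb; Σ batch·LOI gives LOI loss = 146.7 lb; glass ÷ batch gives a yield of 87.21%.

Revised batch per 1000 lb vitreous product:
  MgCO3: 200.9 lb
  talc: 838.5 lb
  zircon sand: 107.3 lb
Total batch = 1147 lb; LOI loss = 146.7 lb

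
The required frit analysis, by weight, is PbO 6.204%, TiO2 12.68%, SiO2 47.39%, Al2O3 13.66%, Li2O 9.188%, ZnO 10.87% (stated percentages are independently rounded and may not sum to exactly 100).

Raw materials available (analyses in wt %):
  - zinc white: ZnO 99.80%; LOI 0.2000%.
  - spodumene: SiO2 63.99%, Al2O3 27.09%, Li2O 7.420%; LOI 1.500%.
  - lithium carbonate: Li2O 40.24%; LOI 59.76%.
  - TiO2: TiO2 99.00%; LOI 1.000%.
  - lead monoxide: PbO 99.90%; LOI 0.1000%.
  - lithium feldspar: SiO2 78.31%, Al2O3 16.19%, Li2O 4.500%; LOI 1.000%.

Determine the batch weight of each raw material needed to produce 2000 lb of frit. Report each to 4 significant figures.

Batch per 2000 lb frit:
  zinc white: 217.8 lb
  spodumene: 557.3 lb
  lithium carbonate: 269.5 lb
  TiO2: 256.2 lb
  lead monoxide: 124.2 lb
  lithium feldspar: 754.9 lb
Total batch = 2180 lb; LOI loss = 180.1 lb; yield = 91.74%

Values along the way are printed rounded to 4 significant figures as written. Each numeric step keeps exact precision in all steps — every reported result is rounded exactly once; all derived quantities (the yield, glass mass, six oxide percentages, ignition loss, totals) are re-derived in full float precision from the weighed amounts at 2000 lb of glass as quoted within problem or answer.
Target masses of each oxide per 2000 lb frit:
  PbO: 6.204% × 2000 = 124.1 lb
  TiO2: 12.68% × 2000 = 253.6 lb
  SiO2: 47.39% × 2000 = 947.8 lb
  Al2O3: 13.66% × 2000 = 273.2 lb
  Li2O: 9.188% × 2000 = 183.8 lb
  ZnO: 10.87% × 2000 = 217.4 lb
Balance tally, oxide-wise, from the weights as reported, under the basis named above (sums match the target masses exact up to rounding of places):
  PbO: 124.2·0.9990 = 124.1 lb (target 124.1 lb)
  TiO2: 256.2·0.9900 = 253.6 lb (target 253.6 lb)
  SiO2: 557.3·0.6399 + 754.9·0.7831 = 947.8 lb (target 947.8 lb)
  Al2O3: 557.3·0.2709 + 754.9·0.1619 = 273.2 lb (target 273.2 lb)
  Li2O: 557.3·0.07420 + 269.5·0.4024 + 754.9·0.04500 = 183.8 lb (target 183.8 lb)
  ZnO: 217.8·0.9980 = 217.4 lb (target 217.4 lb)
Auditing the glass mass value: total batch − LOI = 2000 lb (oxide target masses add up to 2000 lb; with the basis standing at 2000 lb — any gap is answer rounding).
Adding the batch up: Σ batch = 2180 lb; LOI loss = Σ batch·LOI = 180.1 lb; yield, glass over the total, = 91.74%.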